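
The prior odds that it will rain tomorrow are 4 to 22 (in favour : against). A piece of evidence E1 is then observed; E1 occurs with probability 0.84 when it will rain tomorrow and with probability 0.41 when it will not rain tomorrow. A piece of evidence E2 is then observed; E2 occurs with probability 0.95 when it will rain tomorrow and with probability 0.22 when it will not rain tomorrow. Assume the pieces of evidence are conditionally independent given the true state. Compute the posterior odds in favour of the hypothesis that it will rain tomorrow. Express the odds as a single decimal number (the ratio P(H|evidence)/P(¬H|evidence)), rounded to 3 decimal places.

Prior odds = 4/22 = 0.18182. In log-odds, ln(0.18182) = -1.7047.
Add log likelihood ratios: ln(2.0488) + ln(4.3182) = 2.1801.
Posterior log-odds = 0.47533, so posterior odds = exp(0.47533) = 1.6085.

Posterior odds ≈ 1.609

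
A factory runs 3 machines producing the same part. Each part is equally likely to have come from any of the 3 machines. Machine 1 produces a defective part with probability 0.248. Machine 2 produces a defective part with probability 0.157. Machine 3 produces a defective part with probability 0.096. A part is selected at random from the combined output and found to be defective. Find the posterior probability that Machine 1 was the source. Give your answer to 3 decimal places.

P(defective|M1) = 0.248; P(defective|M2) = 0.157; P(defective|M3) = 0.096.
Prior × likelihood for each source: 0.333333·0.248=0.08267, 0.333333·0.157=0.05233, 0.333333·0.096=0.03200. Summing gives P(defective) = 0.16700.
P(Machine 1 | defective) = 0.08267 / 0.16700 = 0.495.

Posterior probability ≈ 0.495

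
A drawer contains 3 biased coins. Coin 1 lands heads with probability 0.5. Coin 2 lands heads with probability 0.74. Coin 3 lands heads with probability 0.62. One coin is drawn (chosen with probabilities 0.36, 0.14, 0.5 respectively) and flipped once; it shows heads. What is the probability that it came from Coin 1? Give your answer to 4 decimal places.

Posterior probability ≈ 0.3032

Tabulate prior·likelihood by source: [1] prior 0.36, lik 0.5, product 0.1800; [2] prior 0.14, lik 0.74, product 0.1036; [3] prior 0.5, lik 0.62, product 0.3100.
Normalizing constant = 0.59360; the posterior for Coin 1 is its product over the sum, 0.1800/0.59360 = 0.3032.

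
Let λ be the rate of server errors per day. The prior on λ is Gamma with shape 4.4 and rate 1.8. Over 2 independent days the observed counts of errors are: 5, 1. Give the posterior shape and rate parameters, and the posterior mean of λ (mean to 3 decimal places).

Posterior: Gamma(shape=10.4, rate=3.8); mean ≈ 2.737

The Poisson likelihood adds the total count to the shape and the number of exposure periods to the rate. Here ∑xᵢ = 6 and n = 2, so shape 4.4→10.4 and rate 1.8→3.8.
E[λ | data] = 10.4/3.8 = 2.737.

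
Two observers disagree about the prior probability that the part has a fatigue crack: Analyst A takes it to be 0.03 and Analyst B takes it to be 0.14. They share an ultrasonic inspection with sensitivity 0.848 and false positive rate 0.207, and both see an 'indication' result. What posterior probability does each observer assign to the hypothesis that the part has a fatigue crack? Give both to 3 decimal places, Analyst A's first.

The likelihood ratio for an 'indication' result is 0.848/0.207 = 4.0966.
Analyst A: prior odds 0.03/0.97 = 0.030928; posterior odds 0.12670; posterior probability 0.112.
Analyst B: prior odds 0.14/0.86 = 0.16279; posterior odds 0.66689; posterior probability 0.400.

Analyst A: 0.112; Analyst B: 0.400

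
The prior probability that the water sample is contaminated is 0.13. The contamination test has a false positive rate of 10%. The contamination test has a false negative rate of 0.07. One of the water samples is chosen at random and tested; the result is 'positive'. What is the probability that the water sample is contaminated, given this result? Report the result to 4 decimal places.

Write H for 'the water sample is contaminated'. Prior odds H:¬H = 0.13/0.87 = 0.14943. For the 'positive' outcome, the likelihood ratio is 0.93/0.1 = 9.3000.
Posterior odds = 0.14943 × 9.3000 = 1.3897, so P(H|E) = 1.3897/(1+1.3897) = 0.5815.

P(H | E) ≈ 0.5815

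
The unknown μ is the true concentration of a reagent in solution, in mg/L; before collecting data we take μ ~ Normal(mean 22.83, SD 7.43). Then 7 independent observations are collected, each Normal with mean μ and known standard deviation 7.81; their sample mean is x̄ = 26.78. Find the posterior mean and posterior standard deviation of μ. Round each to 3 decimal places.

Posterior mean ≈ 26.242; posterior SD ≈ 2.743

Prior precision 1/τ₀² = 1/7.43² = 0.0181143; data precision n/σ² = 7/7.81² = 0.114761.
Posterior precision = 0.0181143 + 0.114761 = 0.132876, giving posterior SD = 1/√0.132876 = 2.743.
Posterior mean = (0.0181143·22.83 + 0.114761·26.78) / 0.132876 = 26.242.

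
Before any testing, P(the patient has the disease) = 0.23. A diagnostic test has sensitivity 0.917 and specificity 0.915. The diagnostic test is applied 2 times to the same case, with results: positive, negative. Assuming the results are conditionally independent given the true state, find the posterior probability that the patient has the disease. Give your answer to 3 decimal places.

With H the event that the patient has the disease, the joint likelihood of the observed sequence is P(data|H) = 0.917·0.083 = 0.076111 and P(data|¬H) = 0.085·0.915 = 0.077775.
Bayes: P(H|data) = 0.23·0.076111 / (0.23·0.076111 + 0.77·0.077775) = 0.017506/0.077392 = 0.2262.

Posterior P(H) ≈ 0.226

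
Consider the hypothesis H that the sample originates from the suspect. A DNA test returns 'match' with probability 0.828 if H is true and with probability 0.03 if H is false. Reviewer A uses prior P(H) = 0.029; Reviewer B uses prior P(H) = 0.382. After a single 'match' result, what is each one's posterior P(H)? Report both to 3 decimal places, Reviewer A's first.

Reviewer A: 0.452; Reviewer B: 0.945

The likelihood ratio for a 'match' result is 0.828/0.03 = 27.600.
Reviewer A: prior odds 0.029/0.971 = 0.029866; posterior odds 0.82430; posterior probability 0.452.
Reviewer B: prior odds 0.382/0.618 = 0.61812; posterior odds 17.060; posterior probability 0.945.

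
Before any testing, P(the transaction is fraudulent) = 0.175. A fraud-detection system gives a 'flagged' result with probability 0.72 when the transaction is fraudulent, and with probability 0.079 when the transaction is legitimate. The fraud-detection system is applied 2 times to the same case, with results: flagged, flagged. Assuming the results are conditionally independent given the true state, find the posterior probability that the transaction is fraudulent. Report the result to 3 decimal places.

Let H be the event that the transaction is fraudulent; start with P(H) = 0.175. P('flagged'|H) = 0.72, P('flagged'|¬H) = 0.079.
Update on result 1 ('flagged'): P(H) ← 0.72·0.1750 / (0.72·0.1750 + 0.079·0.8250) = 0.12600/0.19117 = 0.6591.
Update on result 2 ('flagged'): P(H) ← 0.72·0.6591 / (0.72·0.6591 + 0.079·0.3409) = 0.47454/0.50147 = 0.9463.

Posterior P(H) ≈ 0.946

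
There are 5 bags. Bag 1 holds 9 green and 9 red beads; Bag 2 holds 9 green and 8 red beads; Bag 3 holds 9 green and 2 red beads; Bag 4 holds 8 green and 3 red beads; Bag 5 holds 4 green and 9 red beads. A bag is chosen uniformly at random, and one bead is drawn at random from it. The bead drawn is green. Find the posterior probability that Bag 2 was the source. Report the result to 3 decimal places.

Posterior probability ≈ 0.184

P(green|Bag 1) = 0.5; P(green|Bag 2) = 0.5294; P(green|Bag 3) = 0.8182; P(green|Bag 4) = 0.7273; P(green|Bag 5) = 0.3077.
Prior × likelihood for each source: 0.2·0.5=0.1000, 0.2·0.5294=0.1059, 0.2·0.8182=0.1636, 0.2·0.7273=0.1455, 0.2·0.3077=0.06154. Summing gives P(green) = 0.57651.
P(Bag 2 | green) = 0.1059 / 0.57651 = 0.184.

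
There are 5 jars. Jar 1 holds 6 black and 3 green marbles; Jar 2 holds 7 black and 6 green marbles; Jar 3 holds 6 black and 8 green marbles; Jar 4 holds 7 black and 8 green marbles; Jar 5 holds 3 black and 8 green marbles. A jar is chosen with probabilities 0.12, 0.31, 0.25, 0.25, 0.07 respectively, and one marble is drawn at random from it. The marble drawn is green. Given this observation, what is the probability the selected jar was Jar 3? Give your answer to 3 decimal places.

Posterior probability ≈ 0.280

P(green|Jar 1) = 0.3333; P(green|Jar 2) = 0.4615; P(green|Jar 3) = 0.5714; P(green|Jar 4) = 0.5333; P(green|Jar 5) = 0.7273.
Prior × likelihood for each source: 0.12·0.3333=0.04000, 0.31·0.4615=0.1431, 0.25·0.5714=0.1429, 0.25·0.5333=0.1333, 0.07·0.7273=0.05091. Summing gives P(green) = 0.51018.
P(Jar 3 | green) = 0.1429 / 0.51018 = 0.280.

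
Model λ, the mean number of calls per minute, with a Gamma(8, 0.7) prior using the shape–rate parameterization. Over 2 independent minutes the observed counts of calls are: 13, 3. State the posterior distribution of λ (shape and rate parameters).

Posterior: Gamma(shape=24, rate=2.7)

The Poisson likelihood adds the total count to the shape and the number of exposure periods to the rate. Here ∑xᵢ = 16 and n = 2, so shape 8→24 and rate 0.7→2.7.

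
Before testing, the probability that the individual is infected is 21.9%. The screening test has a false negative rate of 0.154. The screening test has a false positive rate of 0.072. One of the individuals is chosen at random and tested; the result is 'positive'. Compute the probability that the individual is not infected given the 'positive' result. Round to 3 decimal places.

P(¬H | E) ≈ 0.233

Let H be the event that the individual is infected. P(H) = 0.219, so P(¬H) = 0.781. With E the 'positive' result, P(E|H) = 0.846 and P(E|¬H) = 0.072.
P(E) = 0.846·0.219 + 0.072·0.781 = 0.18527 + 0.056232 = 0.24151.
By Bayes' theorem, P(H|E) = 0.18527 / 0.24151 = 0.767. Hence P(¬H|E) = 1 − 0.767 = 0.233.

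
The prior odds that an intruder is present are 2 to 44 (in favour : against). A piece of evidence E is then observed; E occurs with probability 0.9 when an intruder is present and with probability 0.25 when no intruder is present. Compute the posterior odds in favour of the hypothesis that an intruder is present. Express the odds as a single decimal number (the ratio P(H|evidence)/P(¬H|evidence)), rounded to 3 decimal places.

Posterior odds ≈ 0.164

Prior odds = 2/44 = 0.045455. In log-odds, ln(0.045455) = -3.0910.
Add log likelihood ratio: ln(3.6000) = 1.2809.
Posterior log-odds = -1.8101, so posterior odds = exp(-1.8101) = 0.16364.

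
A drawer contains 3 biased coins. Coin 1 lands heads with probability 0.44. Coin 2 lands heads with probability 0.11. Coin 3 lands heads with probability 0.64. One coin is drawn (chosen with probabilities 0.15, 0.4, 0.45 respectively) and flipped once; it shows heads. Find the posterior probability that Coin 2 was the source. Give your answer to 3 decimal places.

Posterior probability ≈ 0.111

Tabulate prior·likelihood by source: [1] prior 0.15, lik 0.44, product 0.06600; [2] prior 0.4, lik 0.11, product 0.04400; [3] prior 0.45, lik 0.64, product 0.2880.
Normalizing constant = 0.39800; the posterior for Coin 2 is its product over the sum, 0.04400/0.39800 = 0.111.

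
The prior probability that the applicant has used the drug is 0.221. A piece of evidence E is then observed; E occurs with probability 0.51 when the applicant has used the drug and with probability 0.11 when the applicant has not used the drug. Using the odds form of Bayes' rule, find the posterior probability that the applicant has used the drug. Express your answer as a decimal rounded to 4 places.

Prior odds = 0.221/(1−0.221) = 0.28370.
Likelihood ratio for E = 0.51/0.11 = 4.6364.
Posterior odds = prior odds × LR = 1.3153.
Posterior probability = odds/(1+odds) = 1.3153/2.3153 = 0.5681.

Posterior probability ≈ 0.5681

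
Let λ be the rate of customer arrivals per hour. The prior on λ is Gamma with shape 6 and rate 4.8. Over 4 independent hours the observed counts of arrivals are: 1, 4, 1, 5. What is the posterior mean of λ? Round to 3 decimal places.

Total count ∑xᵢ = 11 over n = 4 hours.
Gamma is conjugate to the Poisson likelihood: posterior is Gamma(shape = 6+11 = 17, rate = 4.8+4 = 8.8).
E[λ | data] = 17/8.8 = 1.932.

Posterior mean ≈ 1.932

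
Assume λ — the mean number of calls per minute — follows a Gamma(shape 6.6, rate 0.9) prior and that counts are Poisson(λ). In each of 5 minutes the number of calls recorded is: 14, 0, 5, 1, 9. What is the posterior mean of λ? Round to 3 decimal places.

Total count ∑xᵢ = 29 over n = 5 minutes.
Gamma is conjugate to the Poisson likelihood: posterior is Gamma(shape = 6.6+29 = 35.6, rate = 0.9+5 = 5.9).
E[λ | data] = 35.6/5.9 = 6.034.

Posterior mean ≈ 6.034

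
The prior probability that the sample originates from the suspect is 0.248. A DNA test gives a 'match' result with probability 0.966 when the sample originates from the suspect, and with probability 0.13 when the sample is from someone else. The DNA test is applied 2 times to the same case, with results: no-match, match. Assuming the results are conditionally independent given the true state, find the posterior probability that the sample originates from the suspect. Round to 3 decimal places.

Posterior P(H) ≈ 0.087

Let H be the event that the sample originates from the suspect; start with P(H) = 0.248. P('match'|H) = 0.966, P('match'|¬H) = 0.13.
Update on result 1 ('no-match'): P(H) ← 0.034·0.2480 / (0.034·0.2480 + 0.87·0.7520) = 0.0084320/0.66267 = 0.0127.
Update on result 2 ('match'): P(H) ← 0.966·0.0127 / (0.966·0.0127 + 0.13·0.9873) = 0.012292/0.14064 = 0.0874.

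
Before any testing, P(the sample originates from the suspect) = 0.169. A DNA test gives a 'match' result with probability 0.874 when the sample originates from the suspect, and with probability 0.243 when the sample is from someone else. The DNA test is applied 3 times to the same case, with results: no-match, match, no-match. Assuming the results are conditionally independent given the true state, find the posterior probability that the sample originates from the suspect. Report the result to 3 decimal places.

Posterior P(H) ≈ 0.020

With H the event that the sample originates from the suspect, the joint likelihood of the observed sequence is P(data|H) = 0.126·0.874·0.126 = 0.013876 and P(data|¬H) = 0.757·0.243·0.757 = 0.13925.
Bayes: P(H|data) = 0.169·0.013876 / (0.169·0.013876 + 0.831·0.13925) = 0.0023450/0.11806 = 0.0199.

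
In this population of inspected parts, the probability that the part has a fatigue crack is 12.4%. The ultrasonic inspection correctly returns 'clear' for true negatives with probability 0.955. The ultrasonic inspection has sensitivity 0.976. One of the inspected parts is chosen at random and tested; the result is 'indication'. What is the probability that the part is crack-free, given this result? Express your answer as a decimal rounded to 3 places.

P(¬H | E) ≈ 0.246

Let H be the event that the part has a fatigue crack. P(H) = 0.124, so P(¬H) = 0.876. With E the 'indication' result, P(E|H) = 0.976 and P(E|¬H) = 0.045.
P(E) = 0.976·0.124 + 0.045·0.876 = 0.12102 + 0.039420 = 0.16044.
By Bayes' theorem, P(H|E) = 0.12102 / 0.16044 = 0.754. Hence P(¬H|E) = 1 − 0.754 = 0.246.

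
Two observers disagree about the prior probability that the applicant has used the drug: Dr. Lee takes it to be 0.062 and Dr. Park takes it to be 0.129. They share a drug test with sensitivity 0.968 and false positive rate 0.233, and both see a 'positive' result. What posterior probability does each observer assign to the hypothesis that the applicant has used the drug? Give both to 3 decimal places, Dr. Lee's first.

Dr. Lee: 0.215; Dr. Park: 0.381

P('+'|H) = 0.968, P('+'|¬H) = 0.233.
Dr. Lee: numerator 0.968·0.062 = 0.060016; evidence = 0.060016+0.233·0.938 = 0.27857; posterior = 0.215.
Dr. Park: numerator 0.968·0.129 = 0.12487; evidence = 0.12487+0.233·0.871 = 0.32782; posterior = 0.381.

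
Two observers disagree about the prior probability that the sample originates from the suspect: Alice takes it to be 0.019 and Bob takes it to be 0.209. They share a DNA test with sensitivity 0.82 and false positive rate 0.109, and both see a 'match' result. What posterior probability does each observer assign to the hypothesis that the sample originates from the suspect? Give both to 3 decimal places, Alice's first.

Alice: 0.127; Bob: 0.665

P('+'|H) = 0.82, P('+'|¬H) = 0.109.
Alice: numerator 0.82·0.019 = 0.015580; evidence = 0.015580+0.109·0.981 = 0.12251; posterior = 0.127.
Bob: numerator 0.82·0.209 = 0.17138; evidence = 0.17138+0.109·0.791 = 0.25760; posterior = 0.665.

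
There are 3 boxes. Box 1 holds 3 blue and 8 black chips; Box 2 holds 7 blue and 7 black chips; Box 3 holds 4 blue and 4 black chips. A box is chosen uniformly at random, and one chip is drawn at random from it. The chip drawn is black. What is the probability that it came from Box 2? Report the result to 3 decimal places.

Posterior probability ≈ 0.289

P(black|Box 1) = 0.7273; P(black|Box 2) = 0.5; P(black|Box 3) = 0.5.
Prior × likelihood for each source: 0.333333·0.7273=0.2424, 0.333333·0.5=0.1667, 0.333333·0.5=0.1667. Summing gives P(black) = 0.57576.
P(Box 2 | black) = 0.1667 / 0.57576 = 0.289.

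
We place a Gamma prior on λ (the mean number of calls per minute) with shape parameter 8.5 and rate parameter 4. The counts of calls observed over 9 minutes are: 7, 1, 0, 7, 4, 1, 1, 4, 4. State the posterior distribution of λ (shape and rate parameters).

Total count ∑xᵢ = 29 over n = 9 minutes.
Gamma is conjugate to the Poisson likelihood: posterior is Gamma(shape = 8.5+29 = 37.5, rate = 4+9 = 13).

Posterior: Gamma(shape=37.5, rate=13)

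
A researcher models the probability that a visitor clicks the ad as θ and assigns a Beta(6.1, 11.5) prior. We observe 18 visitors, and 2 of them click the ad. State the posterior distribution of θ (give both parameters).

Observing 2 successes and 16 failures updates Beta(6.1, 11.5) by adding the success and failure counts to the two shape parameters: α = 6.1+2 = 8.1, β = 11.5+16 = 27.5.

Posterior: Beta(8.1, 27.5)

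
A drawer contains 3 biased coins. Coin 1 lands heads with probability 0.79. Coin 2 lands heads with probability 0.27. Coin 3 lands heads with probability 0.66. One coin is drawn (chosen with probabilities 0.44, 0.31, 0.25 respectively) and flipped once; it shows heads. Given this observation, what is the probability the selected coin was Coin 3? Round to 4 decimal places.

Posterior probability ≈ 0.2767

P(heads|C1) = 0.79; P(heads|C2) = 0.27; P(heads|C3) = 0.66.
Prior × likelihood for each source: 0.44·0.79=0.3476, 0.31·0.27=0.08370, 0.25·0.66=0.1650. Summing gives P(heads) = 0.59630.
P(Coin 3 | heads) = 0.1650 / 0.59630 = 0.2767.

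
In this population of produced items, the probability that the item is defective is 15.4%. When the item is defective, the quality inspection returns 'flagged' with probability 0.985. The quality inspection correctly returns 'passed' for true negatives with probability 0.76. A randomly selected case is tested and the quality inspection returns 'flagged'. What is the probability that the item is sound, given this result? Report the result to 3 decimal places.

Write H for 'the item is defective'. Prior odds H:¬H = 0.154/0.846 = 0.18203. For the 'flagged' outcome, the likelihood ratio is 0.985/0.24 = 4.1042.
Posterior odds = 0.18203 × 4.1042 = 0.74709, so P(H|E) = 0.74709/(1+0.74709) = 0.428. Then P(¬H|E) = 1 − 0.428 = 0.572.

P(¬H | E) ≈ 0.572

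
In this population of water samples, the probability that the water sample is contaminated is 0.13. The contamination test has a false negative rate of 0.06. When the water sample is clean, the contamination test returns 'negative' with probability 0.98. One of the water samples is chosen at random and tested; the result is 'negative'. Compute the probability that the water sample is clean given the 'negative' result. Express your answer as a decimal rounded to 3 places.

P(¬H | E) ≈ 0.991

Write H for 'the water sample is contaminated'. Prior odds H:¬H = 0.13/0.87 = 0.14943. For the 'negative' outcome, the likelihood ratio is 0.06/0.98 = 0.061224.
Posterior odds = 0.14943 × 0.061224 = 0.0091485, so P(H|E) = 0.0091485/(1+0.0091485) = 0.009. Then P(¬H|E) = 1 − 0.009 = 0.991.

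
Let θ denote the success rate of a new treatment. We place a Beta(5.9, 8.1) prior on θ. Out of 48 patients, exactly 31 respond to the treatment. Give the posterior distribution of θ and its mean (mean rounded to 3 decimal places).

Posterior: Beta(36.9, 25.1); mean ≈ 0.595

Observing 31 successes and 17 failures updates Beta(5.9, 8.1) by adding the success and failure counts to the two shape parameters: α = 5.9+31 = 36.9, β = 8.1+17 = 25.1.
Posterior mean = α/(α+β) = 36.9/62 = 0.595.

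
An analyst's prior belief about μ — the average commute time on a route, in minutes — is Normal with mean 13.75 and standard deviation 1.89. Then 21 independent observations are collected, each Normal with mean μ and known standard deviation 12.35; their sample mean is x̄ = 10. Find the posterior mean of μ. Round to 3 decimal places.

Posterior mean ≈ 12.514

With known σ, the Normal prior is conjugate. Weight on the data is w = (n/σ²)/(n/σ² + 1/τ₀²) = 0.137685/(0.137685+0.279947) = 0.32968.
Posterior mean = w·x̄ + (1−w)·μ₀ = 0.32968·10 + 0.67032·13.75 = 12.514.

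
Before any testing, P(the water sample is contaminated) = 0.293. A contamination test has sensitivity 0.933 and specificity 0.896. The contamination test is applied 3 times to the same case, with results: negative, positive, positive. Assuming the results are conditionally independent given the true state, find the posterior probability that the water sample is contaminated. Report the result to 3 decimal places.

Posterior P(H) ≈ 0.714

Let H be the event that the water sample is contaminated; start with P(H) = 0.293. P('positive'|H) = 0.933, P('positive'|¬H) = 0.104.
Update on result 1 ('negative'): P(H) ← 0.067·0.2930 / (0.067·0.2930 + 0.896·0.7070) = 0.019631/0.65310 = 0.0301.
Update on result 2 ('positive'): P(H) ← 0.933·0.0301 / (0.933·0.0301 + 0.104·0.9699) = 0.028044/0.12892 = 0.2175.
Update on result 3 ('positive'): P(H) ← 0.933·0.2175 / (0.933·0.2175 + 0.104·0.7825) = 0.20296/0.28434 = 0.7138.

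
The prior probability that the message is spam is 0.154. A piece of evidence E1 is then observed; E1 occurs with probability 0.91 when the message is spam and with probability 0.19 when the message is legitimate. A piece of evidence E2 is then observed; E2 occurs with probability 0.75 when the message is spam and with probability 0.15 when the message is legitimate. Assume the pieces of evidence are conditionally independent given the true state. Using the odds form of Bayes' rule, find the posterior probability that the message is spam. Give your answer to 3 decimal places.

Posterior probability ≈ 0.813

Prior odds = 0.154/(1−0.154) = 0.18203.
Likelihood ratio for E1 = 0.91/0.19 = 4.7895.
Likelihood ratio for E2 = 0.75/0.15 = 5.0000.
Posterior odds = prior odds × LR₁ × LR₂ = 4.3592.
Posterior probability = odds/(1+odds) = 4.3592/5.3592 = 0.813.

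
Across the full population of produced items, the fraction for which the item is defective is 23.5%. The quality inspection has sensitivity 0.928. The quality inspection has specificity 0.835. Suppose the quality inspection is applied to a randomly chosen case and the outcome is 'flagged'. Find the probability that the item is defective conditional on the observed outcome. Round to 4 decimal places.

Let H be the event that the item is defective. P(H) = 0.235, so P(¬H) = 0.765. With E the 'flagged' result, P(E|H) = 0.928 and P(E|¬H) = 0.165.
P(E) = 0.928·0.235 + 0.165·0.765 = 0.21808 + 0.12623 = 0.34430.
By Bayes' theorem, P(H|E) = 0.21808 / 0.34430 = 0.6334.

P(H | E) ≈ 0.6334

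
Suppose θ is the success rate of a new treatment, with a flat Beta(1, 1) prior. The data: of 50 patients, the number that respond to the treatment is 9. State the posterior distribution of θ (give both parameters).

The binomial likelihood is conjugate to the Beta prior: with 9 successes and 41 failures, the posterior is Beta(1+9, 1+41) = Beta(10, 42).

Posterior: Beta(10, 42)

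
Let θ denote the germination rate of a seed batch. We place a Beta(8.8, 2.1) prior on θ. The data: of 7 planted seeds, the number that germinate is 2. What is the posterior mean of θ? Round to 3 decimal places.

The binomial likelihood is conjugate to the Beta prior: with 2 successes and 5 failures, the posterior is Beta(8.8+2, 2.1+5) = Beta(10.8, 7.1).
E[θ | data] = 10.8/(10.8+7.1) = 0.603.

Posterior mean ≈ 0.603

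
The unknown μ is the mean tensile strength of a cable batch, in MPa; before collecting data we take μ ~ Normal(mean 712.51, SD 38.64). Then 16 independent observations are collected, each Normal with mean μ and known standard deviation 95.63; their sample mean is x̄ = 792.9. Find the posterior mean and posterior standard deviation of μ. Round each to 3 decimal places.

With known σ, the Normal prior is conjugate. Weight on the data is w = (n/σ²)/(n/σ² + 1/τ₀²) = 0.00174957/(0.00174957+0.00066977) = 0.72316.
Posterior mean = w·x̄ + (1−w)·μ₀ = 0.72316·792.9 + 0.27684·712.51 = 770.645. Posterior variance = 1/(0.00174957+0.00066977) = 413.336, so SD = 20.331.

Posterior mean ≈ 770.645; posterior SD ≈ 20.331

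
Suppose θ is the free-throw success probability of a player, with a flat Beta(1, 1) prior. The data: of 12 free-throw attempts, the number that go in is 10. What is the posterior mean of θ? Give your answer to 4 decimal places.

Observing 10 successes and 2 failures updates Beta(1, 1) by adding the success and failure counts to the two shape parameters: α = 1+10 = 11, β = 1+2 = 3.
E[θ | data] = 11/(11+3) = 0.7857.

Posterior mean ≈ 0.7857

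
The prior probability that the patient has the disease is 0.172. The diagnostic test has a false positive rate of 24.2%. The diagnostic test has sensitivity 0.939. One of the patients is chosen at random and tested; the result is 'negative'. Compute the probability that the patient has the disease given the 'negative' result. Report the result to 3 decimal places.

P(H | E) ≈ 0.016

Let H be the event that the patient has the disease. P(H) = 0.172, so P(¬H) = 0.828. With E the 'negative' result, P(E|H) = 0.061 and P(E|¬H) = 0.758.
P(E) = 0.061·0.172 + 0.758·0.828 = 0.010492 + 0.62762 = 0.63812.
By Bayes' theorem, P(H|E) = 0.010492 / 0.63812 = 0.016.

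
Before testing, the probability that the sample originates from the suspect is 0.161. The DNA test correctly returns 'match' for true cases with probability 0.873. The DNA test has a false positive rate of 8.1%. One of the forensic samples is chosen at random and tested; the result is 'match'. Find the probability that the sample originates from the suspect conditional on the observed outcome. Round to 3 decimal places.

Write H for 'the sample originates from the suspect'. Prior odds H:¬H = 0.161/0.839 = 0.19190. For the 'match' outcome, the likelihood ratio is 0.873/0.081 = 10.778.
Posterior odds = 0.19190 × 10.778 = 2.0682, so P(H|E) = 2.0682/(1+2.0682) = 0.674.

P(H | E) ≈ 0.674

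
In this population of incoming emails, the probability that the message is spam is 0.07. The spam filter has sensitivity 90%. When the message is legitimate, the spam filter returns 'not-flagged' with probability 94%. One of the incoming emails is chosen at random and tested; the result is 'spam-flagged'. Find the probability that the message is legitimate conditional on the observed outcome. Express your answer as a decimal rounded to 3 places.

P(¬H | E) ≈ 0.470

Let H be the event that the message is spam. P(H) = 0.07, so P(¬H) = 0.93. With E the 'spam-flagged' result, P(E|H) = 0.9 and P(E|¬H) = 0.06.
P(E) = 0.9·0.07 + 0.06·0.93 = 0.063000 + 0.055800 = 0.11880.
By Bayes' theorem, P(H|E) = 0.063000 / 0.11880 = 0.530. Hence P(¬H|E) = 1 − 0.530 = 0.470.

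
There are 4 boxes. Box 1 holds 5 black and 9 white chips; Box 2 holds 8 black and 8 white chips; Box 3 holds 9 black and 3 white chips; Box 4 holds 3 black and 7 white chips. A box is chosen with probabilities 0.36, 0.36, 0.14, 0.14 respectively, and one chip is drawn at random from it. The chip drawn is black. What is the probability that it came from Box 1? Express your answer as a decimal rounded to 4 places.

Posterior probability ≈ 0.2822

Tabulate prior·likelihood by source: [1] prior 0.36, lik 0.3571, product 0.1286; [2] prior 0.36, lik 0.5, product 0.1800; [3] prior 0.14, lik 0.75, product 0.1050; [4] prior 0.14, lik 0.3, product 0.04200.
Normalizing constant = 0.45557; the posterior for Box 1 is its product over the sum, 0.1286/0.45557 = 0.2822.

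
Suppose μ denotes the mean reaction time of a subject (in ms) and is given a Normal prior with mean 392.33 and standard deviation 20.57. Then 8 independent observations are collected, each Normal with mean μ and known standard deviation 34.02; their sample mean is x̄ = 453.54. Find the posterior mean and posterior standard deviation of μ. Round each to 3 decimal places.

Prior precision 1/τ₀² = 1/20.57² = 0.00236337; data precision n/σ² = 8/34.02² = 0.00691228.
Posterior precision = 0.00236337 + 0.00691228 = 0.00927565, giving posterior SD = 1/√0.00927565 = 10.383.
Posterior mean = (0.00236337·392.33 + 0.00691228·453.54) / 0.00927565 = 437.944.

Posterior mean ≈ 437.944; posterior SD ≈ 10.383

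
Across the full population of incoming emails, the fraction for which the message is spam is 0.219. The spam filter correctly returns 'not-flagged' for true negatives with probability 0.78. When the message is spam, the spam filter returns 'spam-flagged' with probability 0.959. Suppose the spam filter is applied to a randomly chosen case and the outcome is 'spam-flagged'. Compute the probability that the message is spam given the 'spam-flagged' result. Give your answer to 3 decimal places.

P(H | E) ≈ 0.550

Write H for 'the message is spam'. Prior odds H:¬H = 0.219/0.781 = 0.28041. For the 'spam-flagged' outcome, the likelihood ratio is 0.959/0.22 = 4.3591.
Posterior odds = 0.28041 × 4.3591 = 1.2223, so P(H|E) = 1.2223/(1+1.2223) = 0.550.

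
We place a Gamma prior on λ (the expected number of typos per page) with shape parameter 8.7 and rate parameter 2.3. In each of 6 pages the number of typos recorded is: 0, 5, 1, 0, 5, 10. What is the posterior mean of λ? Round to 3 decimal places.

The Poisson likelihood adds the total count to the shape and the number of exposure periods to the rate. Here ∑xᵢ = 21 and n = 6, so shape 8.7→29.7 and rate 2.3→8.3.
Posterior mean = shape/rate = 29.7/8.3 = 3.578.

Posterior mean ≈ 3.578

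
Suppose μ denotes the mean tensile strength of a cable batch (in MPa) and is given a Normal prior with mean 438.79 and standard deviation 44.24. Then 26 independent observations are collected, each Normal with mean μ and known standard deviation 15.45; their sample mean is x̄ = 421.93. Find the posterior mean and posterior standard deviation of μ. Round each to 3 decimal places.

Posterior mean ≈ 422.009; posterior SD ≈ 3.023

Prior precision 1/τ₀² = 1/44.24² = 0.00051094; data precision n/σ² = 26/15.45² = 0.108922.
Posterior precision = 0.00051094 + 0.108922 = 0.109433, giving posterior SD = 1/√0.109433 = 3.023.
Posterior mean = (0.00051094·438.79 + 0.108922·421.93) / 0.109433 = 422.009.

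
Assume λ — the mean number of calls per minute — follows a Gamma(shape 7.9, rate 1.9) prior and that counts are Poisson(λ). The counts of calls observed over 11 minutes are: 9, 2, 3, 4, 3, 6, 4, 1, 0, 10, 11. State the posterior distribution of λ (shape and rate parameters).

Total count ∑xᵢ = 53 over n = 11 minutes.
Gamma is conjugate to the Poisson likelihood: posterior is Gamma(shape = 7.9+53 = 60.9, rate = 1.9+11 = 12.9).

Posterior: Gamma(shape=60.9, rate=12.9)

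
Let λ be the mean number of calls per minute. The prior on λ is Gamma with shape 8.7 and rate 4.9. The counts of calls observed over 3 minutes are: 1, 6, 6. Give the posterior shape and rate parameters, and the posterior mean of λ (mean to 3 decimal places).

Posterior: Gamma(shape=21.7, rate=7.9); mean ≈ 2.747

The Poisson likelihood adds the total count to the shape and the number of exposure periods to the rate. Here ∑xᵢ = 13 and n = 3, so shape 8.7→21.7 and rate 4.9→7.9.
E[λ | data] = 21.7/7.9 = 2.747.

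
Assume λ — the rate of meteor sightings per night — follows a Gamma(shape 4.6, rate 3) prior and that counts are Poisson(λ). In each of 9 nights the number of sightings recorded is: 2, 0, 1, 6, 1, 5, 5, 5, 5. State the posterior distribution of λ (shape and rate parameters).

Total count ∑xᵢ = 30 over n = 9 nights.
Gamma is conjugate to the Poisson likelihood: posterior is Gamma(shape = 4.6+30 = 34.6, rate = 3+9 = 12).

Posterior: Gamma(shape=34.6, rate=12)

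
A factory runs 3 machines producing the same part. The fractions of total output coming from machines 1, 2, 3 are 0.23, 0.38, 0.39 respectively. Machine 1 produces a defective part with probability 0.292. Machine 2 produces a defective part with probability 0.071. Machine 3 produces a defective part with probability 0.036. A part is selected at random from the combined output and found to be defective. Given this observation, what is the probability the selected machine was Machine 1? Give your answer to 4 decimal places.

P(defective|M1) = 0.292; P(defective|M2) = 0.071; P(defective|M3) = 0.036.
Prior × likelihood for each source: 0.23·0.292=0.06716, 0.38·0.071=0.02698, 0.39·0.036=0.01404. Summing gives P(defective) = 0.10818.
P(Machine 1 | defective) = 0.06716 / 0.10818 = 0.6208.

Posterior probability ≈ 0.6208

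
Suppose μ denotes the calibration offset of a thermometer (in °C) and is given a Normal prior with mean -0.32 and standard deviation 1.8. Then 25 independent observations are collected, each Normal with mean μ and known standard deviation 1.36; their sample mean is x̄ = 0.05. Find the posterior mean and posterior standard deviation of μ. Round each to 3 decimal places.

With known σ, the Normal prior is conjugate. Weight on the data is w = (n/σ²)/(n/σ² + 1/τ₀²) = 13.5164/(13.5164+0.308642) = 0.97768.
Posterior mean = w·x̄ + (1−w)·μ₀ = 0.97768·0.05 + 0.022325·-0.32 = 0.042. Posterior variance = 1/(13.5164+0.308642) = 0.0723323, so SD = 0.269.

Posterior mean ≈ 0.042; posterior SD ≈ 0.269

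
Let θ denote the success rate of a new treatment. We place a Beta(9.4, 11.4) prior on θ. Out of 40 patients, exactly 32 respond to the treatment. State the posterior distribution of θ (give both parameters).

Posterior: Beta(41.4, 19.4)

The binomial likelihood is conjugate to the Beta prior: with 32 successes and 8 failures, the posterior is Beta(9.4+32, 11.4+8) = Beta(41.4, 19.4).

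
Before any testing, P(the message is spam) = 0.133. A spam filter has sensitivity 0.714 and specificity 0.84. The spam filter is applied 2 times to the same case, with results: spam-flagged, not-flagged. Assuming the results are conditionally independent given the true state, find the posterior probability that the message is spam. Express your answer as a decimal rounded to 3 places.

Posterior P(H) ≈ 0.189

With H the event that the message is spam, the joint likelihood of the observed sequence is P(data|H) = 0.714·0.286 = 0.20420 and P(data|¬H) = 0.16·0.84 = 0.13440.
Bayes: P(H|data) = 0.133·0.20420 / (0.133·0.20420 + 0.867·0.13440) = 0.027159/0.14368 = 0.1890.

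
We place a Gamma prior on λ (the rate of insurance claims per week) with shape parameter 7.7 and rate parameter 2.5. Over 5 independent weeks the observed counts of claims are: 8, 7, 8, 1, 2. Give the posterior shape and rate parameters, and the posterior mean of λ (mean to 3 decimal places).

Posterior: Gamma(shape=33.7, rate=7.5); mean ≈ 4.493

The Poisson likelihood adds the total count to the shape and the number of exposure periods to the rate. Here ∑xᵢ = 26 and n = 5, so shape 7.7→33.7 and rate 2.5→7.5.
E[λ | data] = 33.7/7.5 = 4.493.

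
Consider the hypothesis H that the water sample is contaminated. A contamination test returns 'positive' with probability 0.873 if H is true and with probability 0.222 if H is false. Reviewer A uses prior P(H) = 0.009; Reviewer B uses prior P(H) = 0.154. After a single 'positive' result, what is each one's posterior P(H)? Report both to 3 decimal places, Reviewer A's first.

The likelihood ratio for a 'positive' result is 0.873/0.222 = 3.9324.
Reviewer A: prior odds 0.009/0.991 = 0.0090817; posterior odds 0.035713; posterior probability 0.034.
Reviewer B: prior odds 0.154/0.846 = 0.18203; posterior odds 0.71583; posterior probability 0.417.

Reviewer A: 0.034; Reviewer B: 0.417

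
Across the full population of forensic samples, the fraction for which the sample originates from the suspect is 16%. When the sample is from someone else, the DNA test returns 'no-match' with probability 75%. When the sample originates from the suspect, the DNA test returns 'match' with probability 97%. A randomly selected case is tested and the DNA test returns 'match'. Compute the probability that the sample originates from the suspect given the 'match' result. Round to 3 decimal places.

P(H | E) ≈ 0.425

Let H be the event that the sample originates from the suspect. P(H) = 0.16, so P(¬H) = 0.84. With E the 'match' result, P(E|H) = 0.97 and P(E|¬H) = 0.25.
P(E) = 0.97·0.16 + 0.25·0.84 = 0.15520 + 0.21000 = 0.36520.
By Bayes' theorem, P(H|E) = 0.15520 / 0.36520 = 0.425.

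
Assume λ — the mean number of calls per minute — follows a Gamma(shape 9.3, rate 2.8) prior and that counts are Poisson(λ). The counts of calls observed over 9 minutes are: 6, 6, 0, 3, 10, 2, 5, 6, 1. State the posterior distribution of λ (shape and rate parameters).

The Poisson likelihood adds the total count to the shape and the number of exposure periods to the rate. Here ∑xᵢ = 39 and n = 9, so shape 9.3→48.3 and rate 2.8→11.8.

Posterior: Gamma(shape=48.3, rate=11.8)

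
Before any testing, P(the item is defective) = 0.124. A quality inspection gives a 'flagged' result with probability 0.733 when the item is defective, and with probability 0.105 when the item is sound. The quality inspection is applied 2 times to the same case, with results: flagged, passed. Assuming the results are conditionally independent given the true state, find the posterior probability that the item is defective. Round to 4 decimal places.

Posterior P(H) ≈ 0.2277

With H the event that the item is defective, the joint likelihood of the observed sequence is P(data|H) = 0.733·0.267 = 0.19571 and P(data|¬H) = 0.105·0.895 = 0.093975.
Bayes: P(H|data) = 0.124·0.19571 / (0.124·0.19571 + 0.876·0.093975) = 0.024268/0.10659 = 0.2277.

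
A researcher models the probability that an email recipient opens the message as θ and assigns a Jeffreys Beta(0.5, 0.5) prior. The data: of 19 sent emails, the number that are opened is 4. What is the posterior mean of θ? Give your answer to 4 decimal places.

The binomial likelihood is conjugate to the Beta prior: with 4 successes and 15 failures, the posterior is Beta(0.5+4, 0.5+15) = Beta(4.5, 15.5).
E[θ | data] = 4.5/(4.5+15.5) = 0.2250.

Posterior mean ≈ 0.2250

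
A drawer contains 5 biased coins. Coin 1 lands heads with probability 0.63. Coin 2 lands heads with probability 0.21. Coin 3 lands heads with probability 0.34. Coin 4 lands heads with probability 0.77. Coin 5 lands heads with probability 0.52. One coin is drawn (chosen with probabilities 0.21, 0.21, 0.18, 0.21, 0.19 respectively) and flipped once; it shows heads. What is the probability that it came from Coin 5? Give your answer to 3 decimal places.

Posterior probability ≈ 0.198

Tabulate prior·likelihood by source: [1] prior 0.21, lik 0.63, product 0.1323; [2] prior 0.21, lik 0.21, product 0.04410; [3] prior 0.18, lik 0.34, product 0.06120; [4] prior 0.21, lik 0.77, product 0.1617; [5] prior 0.19, lik 0.52, product 0.09880.
Normalizing constant = 0.49810; the posterior for Coin 5 is its product over the sum, 0.09880/0.49810 = 0.198.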